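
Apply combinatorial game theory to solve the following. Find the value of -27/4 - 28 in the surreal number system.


x = -27/4, y = 28
Converting to common denominator: 4
x = -27/4, y = 112/4
x - y = -27/4 - 28 = -139/4

-139/4


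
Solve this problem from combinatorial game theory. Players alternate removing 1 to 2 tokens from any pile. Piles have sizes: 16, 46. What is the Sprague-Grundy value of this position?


Subtraction set: {1, 2}
For this subtraction set, G(n) = n mod 3 (period = max + 1 = 3).
Pile 1 (size 16): G(16) = 16 mod 3 = 1
Pile 2 (size 46): G(46) = 46 mod 3 = 1
Total Grundy value = XOR of all: 1 XOR 1 = 0

0


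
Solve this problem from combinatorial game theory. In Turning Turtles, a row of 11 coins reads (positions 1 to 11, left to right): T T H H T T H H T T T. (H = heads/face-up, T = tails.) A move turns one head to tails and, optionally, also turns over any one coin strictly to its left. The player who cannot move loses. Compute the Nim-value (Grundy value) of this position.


Coins: T T H H T T H H T T T
Key fact: a single head at position k behaves exactly like a Nim heap of size k (turning it to T and optionally flipping a coin at j < k corresponds to moving the heap from k to j, or to 0), and heads combine as a disjunctive sum (two heads at the same place would cancel, matching j XOR j = 0). So the Nim-value is the XOR of the 1-indexed positions of the heads.
Face-up positions (1-indexed): [3, 4, 7, 8]
XOR 0 with 3: 0 XOR 3 = 3
XOR 3 with 4: 3 XOR 4 = 7
XOR 7 with 7: 7 XOR 7 = 0
XOR 0 with 8: 0 XOR 8 = 8
Nim-value = 8

8


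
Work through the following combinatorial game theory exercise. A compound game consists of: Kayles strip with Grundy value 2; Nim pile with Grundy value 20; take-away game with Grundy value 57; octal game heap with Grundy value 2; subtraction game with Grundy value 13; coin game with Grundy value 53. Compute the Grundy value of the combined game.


By the Sprague-Grundy theorem, the Grundy value of a sum of games is the XOR of individual Grundy values.
Kayles strip: Grundy value = 2. Running XOR: 0 XOR 2 = 2
Nim pile: Grundy value = 20. Running XOR: 2 XOR 20 = 22
take-away game: Grundy value = 57. Running XOR: 22 XOR 57 = 47
octal game heap: Grundy value = 2. Running XOR: 47 XOR 2 = 45
subtraction game: Grundy value = 13. Running XOR: 45 XOR 13 = 32
coin game: Grundy value = 53. Running XOR: 32 XOR 53 = 21
The combined Grundy value is 21.

21


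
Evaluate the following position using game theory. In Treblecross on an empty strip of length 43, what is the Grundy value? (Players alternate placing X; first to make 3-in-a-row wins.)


Treblecross: place X on empty cells; 3-in-a-row wins.
Playing within two cells of an existing X lets the opponent win at once, so sensible play treats the cells i-2..i+2 around each X as dead. The player left with no safe cell loses, so this is a normal-play take-away game on strips of safe cells.
Placing X at cell i (0-indexed) of a strip of k safe cells leaves independent strips of sizes max(0, i-2) and max(0, k-i-3). Hence G(k) = mex{ G(max(0,i-2)) XOR G(max(0,k-i-3)) : 0 <= i < k }, with G(0) = 0.
G(1): splits (0,0):0^0=0 -> mex({0}) = 1
G(2): splits (0,0):0^0=0 -> mex({0}) = 1
G(3): splits (0,0):0^0=0 -> mex({0}) = 1
G(4): splits (0,1):0^1=1 (0,0):0^0=0 -> mex({0, 1}) = 2
G(5): splits (0,2):0^1=1 (0,1):0^1=1 (0,0):0^0=0 -> mex({0, 1}) = 2
G(6) = mex({1}) = 0
G(7) = mex({0, 1, 2}) = 3
G(8) = mex({0, 1, 2}) = 3
G(9) = mex({0, 2}) = 1
G(10) = mex({0, 2, 3}) = 1
G(11) = mex({0, 3}) = 1
G(12) = mex({1, 3}) = 0
G(13) = mex({0, 1, 2, 3}) = 4
G(14) = mex({0, 1, 2}) = 3
G(15) = mex({0, 1, 2}) = 3
G(16) = mex({0, 1, 2, 4}) = 3
G(17) = mex({0, 1, 3, 4}) = 2
G(18) = mex({0, 1, 3, 4}) = 2
G(19) = mex({0, 1, 3, 5}) = 2
G(20) = mex({0, 1, 2, 3, 5}) = 4
G(21) = mex({0, 1, 2, 3, 5}) = 4
G(22) = mex({1, 2, 6}) = 0
G(23) = mex({0, 1, 2, 3, 4, 6}) = 5
G(24) = mex({0, 1, 2, 3, 4}) = 5
G(25) = mex({0, 1, 3, 4, 7}) = 2
G(26) = mex({0, 1, 3, 4, 5, 7}) = 2
G(27) = mex({0, 1, 3, 5}) = 2
G(28) = mex({0, 1, 2, 5}) = 3
G(29) = mex({0, 1, 2, 4, 5, 6}) = 3
G(30) = mex({1, 2, 4, 6}) = 0
G(31) = mex({0, 1, 2, 3, 4, 6}) = 5
G(32) = mex({1, 2, 3, 4, 7}) = 0
G(33) = mex({0, 3, 7}) = 1
G(34) = mex({0, 2, 3, 5, 7}) = 1
G(35) = mex({0, 2, 3, 5, 6}) = 1
G(36) = mex({0, 1, 2, 5, 6}) = 3
G(37) = mex({0, 1, 2, 4, 5, 6}) = 3
G(38) = mex({0, 1, 2, 4}) = 3
G(39) = mex({0, 1, 2, 3, 4, 7}) = 5
G(40) = mex({0, 1, 2, 3, 4, 5, 7}) = 6
G(41) = mex({0, 1, 2, 3, 5, 7}) = 4
G(42) = mex({0, 1, 2, 3, 5, 6, 7}) = 4
G(43) = mex({0, 2, 3, 5, 6}) = 1
Therefore G(43) = 1.

1


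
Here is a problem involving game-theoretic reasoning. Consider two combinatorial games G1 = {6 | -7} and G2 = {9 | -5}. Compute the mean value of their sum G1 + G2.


G1 = {6 | -7}, G2 = {9 | -5}
Each is a switch {a | b} with numbers a > b; its mean value is (a + b)/2, and mean value is additive over game sums: m(G1 + G2) = m(G1) + m(G2).
Mean of G1 = (6 + (-7))/2 = -1/2 = -1/2
Mean of G2 = (9 + (-5))/2 = 4/2 = 2
Mean of G1 + G2 = -1/2 + 2 = 3/2

3/2


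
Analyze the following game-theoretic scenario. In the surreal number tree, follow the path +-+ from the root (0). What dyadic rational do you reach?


Sign expansion: +-+
Rule: track bounds (lo, hi), initially (-inf, +inf). On '+', the current value becomes lo and we move to the simplest number in (value, hi): value + 1 if hi = +inf, otherwise the midpoint (value + hi)/2. On '-', the current value becomes hi and we move to value - 1 if lo = -inf, otherwise the midpoint (lo + value)/2.
Start at 0.
Step 1: sign = +, move right. Bounds: (0, +inf). Value = 1
Step 2: sign = -, move left. Bounds: (0, 1). Value = 1/2
Step 3: sign = +, move right. Bounds: (1/2, 1). Value = 3/4
The surreal number with sign expansion +-+ is 3/4.

3/4


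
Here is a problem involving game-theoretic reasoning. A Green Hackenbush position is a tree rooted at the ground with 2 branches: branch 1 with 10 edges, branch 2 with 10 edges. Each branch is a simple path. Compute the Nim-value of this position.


The tree has 2 branches from the ground vertex.
In Green Hackenbush, the Nim-value of a simple path of length k is k.
Branch 1: length 10, Nim-value = 10
Branch 2: length 10, Nim-value = 10
Total Nim-value = XOR of all branch values:
0 XOR 10 = 10
10 XOR 10 = 0
Nim-value of the tree = 0

0


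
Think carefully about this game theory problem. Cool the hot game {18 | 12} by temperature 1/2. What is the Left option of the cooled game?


Original game: {18 | 12} (a switch {a | b} with a > b).
Cooling by t (for t below the temperature (a - b)/2 = 3) taxes each move by t: {a | b} cooled by t is {a - t | b + t}.
Cooling amount: t = 1/2
Cooled Left option: 18 - 1/2 = 35/2
Cooled Right option: 12 + 1/2 = 25/2
Cooled game: {35/2 | 25/2}
Left option = 35/2

35/2


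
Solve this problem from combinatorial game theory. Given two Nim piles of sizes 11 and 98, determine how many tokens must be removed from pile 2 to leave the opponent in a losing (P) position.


Piles: 11 and 98
Current XOR: 11 XOR 98 = 105 (non-zero, so this is an N-position).
To make the XOR zero, we need to find a move that balances the piles.
For pile 2 (size 98): target = 98 XOR 105 = 11
We reduce pile 2 from 98 to 11.
Tokens removed: 98 - 11 = 87
Verification: 11 XOR 11 = 0

87


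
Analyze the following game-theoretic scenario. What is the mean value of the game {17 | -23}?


Game = {17 | -23}, a switch {a | b} with numbers a > b.
Its thermograph has left wall a - t and right wall b + t, which meet at t = (a - b)/2, where both equal (a + b)/2. So the mast (mean value) is at (a + b)/2.
Mean = (17 + (-23))/2 = -6/2 = -3

-3


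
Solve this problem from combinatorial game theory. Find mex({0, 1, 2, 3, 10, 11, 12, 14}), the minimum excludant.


Set = {0, 1, 2, 3, 10, 11, 12, 14}
0 is in the set.
1 is in the set.
2 is in the set.
3 is in the set.
4 is NOT in the set. This is the mex.
mex = 4

4


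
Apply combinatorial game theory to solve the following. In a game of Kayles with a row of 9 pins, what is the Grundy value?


Kayles: a move removes 1 or 2 adjacent pins from a contiguous row.
Removing pins from a row of k leaves two independent rows (a, b) with a + b = k - 1 (one pin) or a + b = k - 2 (two pins); an end removal gives a = 0.
By Sprague-Grundy, G(k) = mex{ G(a) XOR G(b) } over all these splits. G(0) = 0.
G(1): splits (0,0):0^0=0 -> mex({0}) = 1
G(2): splits (0,1):0^1=1 (0,0):0^0=0 -> mex({0, 1}) = 2
G(3): splits (0,2):0^2=2 (1,1):1^1=0 (0,1):0^1=1 -> mex({0, 1, 2}) = 3
G(4): splits (0,3):0^3=3 (1,2):1^2=3 (0,2):0^2=2 (1,1):1^1=0 -> mex({0, 2, 3}) = 1
G(5): splits (0,4):0^1=1 (1,3):1^3=2 (2,2):2^2=0 (0,3):0^3=3 (1,2):1^2=3 -> mex({0, 1, 2, 3}) = 4
G(6) = mex({0, 1, 2, 4}) = 3
G(7) = mex({0, 1, 3, 4, 5}) = 2
G(8) = mex({0, 2, 3, 5, 6}) = 1
G(9) = mex({0, 1, 2, 3, 6, 7}) = 4
Therefore G(9) = 4.

4


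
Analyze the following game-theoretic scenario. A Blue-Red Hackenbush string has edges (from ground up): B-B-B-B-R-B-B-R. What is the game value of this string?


Edges (from ground): B-B-B-B-R-B-B-R
By Berlekamp's sign-expansion rule, a Blue-Red Hackenbush stalk has the value of the surreal number whose sign sequence is the edge sequence with B -> + and R -> -.
Sign sequence: ++++-++-
Trace the sign expansion in the surreal number tree, starting from 0:
Edge 1: B (sign +) -> bounds (0, +inf), value = 1
Edge 2: B (sign +) -> bounds (1, +inf), value = 2
Edge 3: B (sign +) -> bounds (2, +inf), value = 3
Edge 4: B (sign +) -> bounds (3, +inf), value = 4
Edge 5: R (sign -) -> bounds (3, 4), value = 7/2
Edge 6: B (sign +) -> bounds (7/2, 4), value = 15/4
Edge 7: B (sign +) -> bounds (15/4, 4), value = 31/8
Edge 8: R (sign -) -> bounds (15/4, 31/8), value = 61/16
Game value = 61/16

61/16


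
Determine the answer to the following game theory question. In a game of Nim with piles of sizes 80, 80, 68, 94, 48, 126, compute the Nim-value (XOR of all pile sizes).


We need the XOR (exclusive or) of all pile sizes.
After XOR-ing pile 1 (size 80): 0 XOR 80 = 80
After XOR-ing pile 2 (size 80): 80 XOR 80 = 0
After XOR-ing pile 3 (size 68): 0 XOR 68 = 68
After XOR-ing pile 4 (size 94): 68 XOR 94 = 26
After XOR-ing pile 5 (size 48): 26 XOR 48 = 42
After XOR-ing pile 6 (size 126): 42 XOR 126 = 84
The Nim-value of this position is 84.

84


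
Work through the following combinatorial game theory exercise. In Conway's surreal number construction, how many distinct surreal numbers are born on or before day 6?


Day 0: {|} = 0 is born. Count = 1.
Day n: the number of surreal numbers born by day n is 2^(n+1) - 1.
By day 0: 2^1 - 1 = 1
By day 1: 2^2 - 1 = 3
By day 2: 2^3 - 1 = 7
By day 3: 2^4 - 1 = 15
By day 4: 2^5 - 1 = 31
By day 5: 2^6 - 1 = 63
By day 6: 2^7 - 1 = 127
By day 6: 127 surreal numbers.

127


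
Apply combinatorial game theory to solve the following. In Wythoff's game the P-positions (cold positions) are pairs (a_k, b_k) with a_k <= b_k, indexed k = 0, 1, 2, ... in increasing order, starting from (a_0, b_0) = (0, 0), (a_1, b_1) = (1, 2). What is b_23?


By Wythoff's theorem, a_k = floor(k * phi) and b_k = floor(k * phi^2) = a_k + k, where phi = (1 + sqrt(5))/2 is the golden ratio.
phi = (1 + sqrt(5))/2 = 1.618034
phi^2 = phi + 1 = 2.618034
k = 23
k * phi^2 = 23 * 2.618034 = 60.214782
b_23 = floor(k * phi^2) = 60 (check: a_23 + k = 37 + 23 = 60)

60


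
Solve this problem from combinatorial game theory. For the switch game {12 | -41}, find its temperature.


The game is {12 | -41}, a switch {a | b} with numbers a > b.
Cooling {a | b} by t gives {a - t | b + t}, which stops being hot when a - t = b + t, i.e. at t = (a - b)/2. So the temperature of a switch is (a - b)/2.
Temperature = (Left option - Right option) / 2
= (12 - (-41)) / 2
= 53 / 2
= 53/2

53/2


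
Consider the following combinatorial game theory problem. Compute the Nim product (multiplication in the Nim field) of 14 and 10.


Nim multiplication is bilinear over XOR: (u XOR v) * w = (u*w) XOR (v*w).
So we split each operand into its bit components and XOR the pairwise Nim products.
14 = 2 + 4 + 8 (as XOR of powers of 2).
10 = 2 + 8 (as XOR of powers of 2).
Using the standard Nim-product table on single bits:
  2*2 = 3,   2*4 = 8,   2*8 = 12,
  4*4 = 6,   4*8 = 11,  8*8 = 13,
and  1*x = x (identity), k*l = l*k (commutative).
Pairwise Nim products:
  2 * 2 = 3
  2 * 8 = 12
  4 * 2 = 8
  4 * 8 = 11
  8 * 2 = 12
  8 * 8 = 13
XOR them: 3 XOR 12 XOR 8 XOR 11 XOR 12 XOR 13 = 13.
Result: 14 * 10 = 13 (in Nim).

13


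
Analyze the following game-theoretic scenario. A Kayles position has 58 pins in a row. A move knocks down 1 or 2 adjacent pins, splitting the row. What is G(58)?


Kayles: a move removes 1 or 2 adjacent pins from a contiguous row.
Removing pins from a row of k leaves two independent rows (a, b) with a + b = k - 1 (one pin) or a + b = k - 2 (two pins); an end removal gives a = 0.
By Sprague-Grundy, G(k) = mex{ G(a) XOR G(b) } over all these splits. G(0) = 0.
G(1): splits (0,0):0^0=0 -> mex({0}) = 1
G(2): splits (0,1):0^1=1 (0,0):0^0=0 -> mex({0, 1}) = 2
G(3): splits (0,2):0^2=2 (1,1):1^1=0 (0,1):0^1=1 -> mex({0, 1, 2}) = 3
G(4): splits (0,3):0^3=3 (1,2):1^2=3 (0,2):0^2=2 (1,1):1^1=0 -> mex({0, 2, 3}) = 1
G(5): splits (0,4):0^1=1 (1,3):1^3=2 (2,2):2^2=0 (0,3):0^3=3 (1,2):1^2=3 -> mex({0, 1, 2, 3}) = 4
G(6) = mex({0, 1, 2, 4}) = 3
G(7) = mex({0, 1, 3, 4, 5}) = 2
G(8) = mex({0, 2, 3, 5, 6}) = 1
G(9) = mex({0, 1, 2, 3, 6, 7}) = 4
G(10) = mex({0, 1, 3, 4, 5, 7}) = 2
G(11) = mex({0, 1, 2, 3, 4, 5}) = 6
G(12) = mex({0, 1, 2, 3, 5, 6, 7}) = 4
G(13) = mex({0, 2, 3, 4, 6, 7}) = 1
G(14) = mex({0, 1, 4, 5, 6, 7}) = 2
G(15) = mex({0, 1, 2, 3, 4, 5, 6}) = 7
G(16) = mex({0, 2, 3, 5, 6, 7}) = 1
G(17) = mex({0, 1, 2, 3, 5, 6, 7}) = 4
G(18) = mex({0, 1, 2, 4, 5, 6}) = 3
G(19) = mex({0, 1, 3, 4, 5, 7}) = 2
G(20) = mex({0, 2, 3, 4, 5, 6, 7}) = 1
G(21) = mex({0, 1, 2, 3, 5, 6, 7}) = 4
G(22) = mex({0, 1, 2, 3, 4, 5, 7}) = 6
G(23) = mex({0, 1, 2, 3, 4, 5, 6}) = 7
G(24) = mex({0, 1, 2, 3, 5, 6, 7}) = 4
G(25) = mex({0, 2, 3, 4, 6, 7}) = 1
G(26) = mex({0, 1, 3, 4, 5, 6, 7}) = 2
G(27) = mex({0, 1, 2, 3, 4, 5, 6, 7}) = 8
G(28) = mex({0, 1, 2, 3, 4, 6, 7, 8}) = 5
G(29) = mex({0, 1, 2, 3, 5, 6, 7, 8, 9}) = 4
G(30) = mex({0, 1, 2, 3, 4, 5, 6, 9, 10}) = 7
G(31) = mex({0, 1, 3, 4, 5, 7, 10, 11}) = 2
G(32) = mex({0, 2, 3, 4, 5, 6, 7, 9, 11}) = 1
G(33) = mex({0, 1, 2, 3, 4, 5, 6, 7, 9, 12}) = 8
G(34) = mex({0, 1, 2, 3, 4, 5, 7, 8, 11, 12}) = 6
G(35) = mex({0, 1, 2, 3, 4, 5, 6, 8, 9, 10, 11}) = 7
G(36) = mex({0, 1, 2, 3, 5, 6, 7, 9, 10}) = 4
G(37) = mex({0, 2, 3, 4, 6, 7, 9, 10, 11, 12}) = 1
G(38) = mex({0, 1, 3, 4, 5, 6, 7, 9, 10, 11, 12}) = 2
G(39) = mex({0, 1, 2, 4, 5, 6, 7, 9, 10, 12, 14}) = 3
G(40) = mex({0, 2, 3, 4, 6, 7, 11, 12, 14}) = 1
G(41) = mex({0, 1, 2, 3, 5, 6, 7, 9, 10, 11, 12}) = 4
G(42) = mex({0, 1, 2, 3, 4, 5, 6, 9, 10}) = 7
G(43) = mex({0, 1, 3, 4, 5, 7, 9, 10, 12, 15}) = 2
G(44) = mex({0, 2, 3, 4, 5, 6, 7, 9, 10, 12, 15}) = 1
G(45) = mex({0, 1, 2, 3, 4, 5, 6, 7, 9, 10, 12, 14}) = 8
G(46) = mex({0, 1, 3, 4, 5, 7, 8, 11, 12, 14}) = 2
G(47) = mex({0, 1, 2, 3, 4, 5, 6, 8, 9, 10, 11, 12}) = 7
G(48) = mex({0, 1, 2, 3, 5, 6, 7, 9, 10}) = 4
G(49) = mex({0, 2, 3, 4, 6, 7, 9, 10, 11, 12, 15}) = 1
G(50) = mex({0, 1, 4, 5, 6, 7, 9, 11, 12, 14, 15}) = 2
G(51) = mex({0, 1, 2, 3, 4, 5, 6, 7, 9, 12, 14, 15}) = 8
G(52) = mex({0, 2, 3, 4, 5, 6, 7, 8, 11, 12, 15}) = 1
G(53) = mex({0, 1, 2, 3, 5, 6, 7, 8, 9, 10, 11, 12}) = 4
G(54) = mex({0, 1, 2, 3, 4, 5, 6, 9, 10}) = 7
G(55) = mex({0, 1, 3, 4, 5, 7, 9, 10, 11, 12}) = 2
G(56) = mex({0, 2, 3, 4, 5, 6, 7, 9, 10, 11, 12, 13, 14}) = 1
G(57) = mex({0, 1, 2, 3, 5, 6, 7, 9, 10, 12, 13, 14, 15}) = 4
G(58) = mex({0, 1, 3, 4, 5, 7, 11, 12, 14, 15}) = 2
Therefore G(58) = 2.

2


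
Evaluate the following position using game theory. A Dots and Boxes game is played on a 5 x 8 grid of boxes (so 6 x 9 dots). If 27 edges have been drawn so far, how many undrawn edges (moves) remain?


Grid: 5 x 8 boxes, i.e. 6 rows and 9 columns of dots.
Horizontal edges: (rows + 1) * cols = 6 * 8 = 48
Vertical edges: rows * (cols + 1) = 5 * 9 = 45
Total edges: 48 + 45 = 93
Edges drawn: 27
Remaining: 93 - 27 = 66

66


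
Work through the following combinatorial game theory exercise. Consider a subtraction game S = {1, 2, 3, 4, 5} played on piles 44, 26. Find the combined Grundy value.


Subtraction set: {1, 2, 3, 4, 5}
For this subtraction set, G(n) = n mod 6 (period = max + 1 = 6).
Pile 1 (size 44): G(44) = 44 mod 6 = 2
Pile 2 (size 26): G(26) = 26 mod 6 = 2
Total Grundy value = XOR of all: 2 XOR 2 = 0

0


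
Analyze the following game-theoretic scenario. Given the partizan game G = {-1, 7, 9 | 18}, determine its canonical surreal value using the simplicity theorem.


Left options: {-1, 7, 9}, max = 9
Right options: {18}, min = 18
All options are numbers and max(Left) < min(Right), so by the simplicity theorem the value is the simplest (earliest-born) number strictly between 9 and 18.
Integers 10 through 17 all lie strictly between 9 and 18.
Among integers, the simplest (lowest birthday = smallest |n|; 0 is born on day 0, +-n on day n) is 10.
No non-integer in the interval can be simpler: if x is a non-integer in the interval, then floor(x) or ceil(x) also lies in the interval (the interval contains an integer), and both are proper prefixes of x's sign expansion, i.e. born earlier. So the game value is 10.
Game value = 10

10


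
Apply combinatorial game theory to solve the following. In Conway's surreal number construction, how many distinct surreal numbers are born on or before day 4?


Day 0: {|} = 0 is born. Count = 1.
Day n: the number of surreal numbers born by day n is 2^(n+1) - 1.
By day 0: 2^1 - 1 = 1
By day 1: 2^2 - 1 = 3
By day 2: 2^3 - 1 = 7
By day 3: 2^4 - 1 = 15
By day 4: 2^5 - 1 = 31
By day 4: 31 surreal numbers.

31


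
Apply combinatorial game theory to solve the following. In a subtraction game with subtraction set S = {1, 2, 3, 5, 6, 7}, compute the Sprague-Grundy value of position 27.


The subtraction set is S = {1, 2, 3, 5, 6, 7}.
G(k) = mex{ G(k - s) : s in S, s <= k }. We compute iteratively: G(0) = 0.
G(1) = mex({0}) = 1
G(2) = mex({0, 1}) = 2
G(3) = mex({0, 1, 2}) = 3
G(4) = mex({1, 2, 3}) = 0
G(5) = mex({0, 2, 3}) = 1
G(6) = mex({0, 1, 3}) = 2
G(7) = mex({0, 1, 2}) = 3
G(8) = mex({1, 2, 3}) = 0
G(9) = mex({0, 2, 3}) = 1
G(10) = mex({0, 1, 3}) = 2
Observe that G(4)..G(10) = 0, 1, 2, 3, 0, 1, 2 repeats G(0)..G(6) = 0, 1, 2, 3, 0, 1, 2.
For k >= max(S) = 7, G(k) is determined by the previous 7 values G(k-7)..G(k-1); a window of 7 consecutive values has recurred shifted by 4, so by induction G(k + 4) = G(k) for all k >= 0: the sequence is periodic from the start with period 4.
One period: G(0..3) = 0, 1, 2, 3.
27 mod 4 = 3, so G(27) = G(3) = 3.

3


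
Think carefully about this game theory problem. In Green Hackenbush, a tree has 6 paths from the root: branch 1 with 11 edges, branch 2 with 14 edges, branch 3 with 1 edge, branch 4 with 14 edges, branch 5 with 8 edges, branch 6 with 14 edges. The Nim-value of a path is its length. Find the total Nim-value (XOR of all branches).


The tree has 6 branches from the ground vertex.
In Green Hackenbush, the Nim-value of a simple path of length k is k.
Branch 1: length 11, Nim-value = 11
Branch 2: length 14, Nim-value = 14
Branch 3: length 1, Nim-value = 1
Branch 4: length 14, Nim-value = 14
Branch 5: length 8, Nim-value = 8
Branch 6: length 14, Nim-value = 14
Total Nim-value = XOR of all branch values:
0 XOR 11 = 11
11 XOR 14 = 5
5 XOR 1 = 4
4 XOR 14 = 10
10 XOR 8 = 2
2 XOR 14 = 12
Nim-value of the tree = 12

12


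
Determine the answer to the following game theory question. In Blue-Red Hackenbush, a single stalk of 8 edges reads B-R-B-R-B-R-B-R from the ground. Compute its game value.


Edges (from ground): B-R-B-R-B-R-B-R
By Berlekamp's sign-expansion rule, a Blue-Red Hackenbush stalk has the value of the surreal number whose sign sequence is the edge sequence with B -> + and R -> -.
Sign sequence: +-+-+-+-
Trace the sign expansion in the surreal number tree, starting from 0:
Edge 1: B (sign +) -> bounds (0, +inf), value = 1
Edge 2: R (sign -) -> bounds (0, 1), value = 1/2
Edge 3: B (sign +) -> bounds (1/2, 1), value = 3/4
Edge 4: R (sign -) -> bounds (1/2, 3/4), value = 5/8
Edge 5: B (sign +) -> bounds (5/8, 3/4), value = 11/16
Edge 6: R (sign -) -> bounds (5/8, 11/16), value = 21/32
Edge 7: B (sign +) -> bounds (21/32, 11/16), value = 43/64
Edge 8: R (sign -) -> bounds (21/32, 43/64), value = 85/128
Game value = 85/128

85/128


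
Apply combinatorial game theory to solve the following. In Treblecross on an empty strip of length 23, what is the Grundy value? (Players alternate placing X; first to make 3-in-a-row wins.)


Treblecross: place X on empty cells; 3-in-a-row wins.
Playing within two cells of an existing X lets the opponent win at once, so sensible play treats the cells i-2..i+2 around each X as dead. The player left with no safe cell loses, so this is a normal-play take-away game on strips of safe cells.
Placing X at cell i (0-indexed) of a strip of k safe cells leaves independent strips of sizes max(0, i-2) and max(0, k-i-3). Hence G(k) = mex{ G(max(0,i-2)) XOR G(max(0,k-i-3)) : 0 <= i < k }, with G(0) = 0.
G(1): splits (0,0):0^0=0 -> mex({0}) = 1
G(2): splits (0,0):0^0=0 -> mex({0}) = 1
G(3): splits (0,0):0^0=0 -> mex({0}) = 1
G(4): splits (0,1):0^1=1 (0,0):0^0=0 -> mex({0, 1}) = 2
G(5): splits (0,2):0^1=1 (0,1):0^1=1 (0,0):0^0=0 -> mex({0, 1}) = 2
G(6) = mex({1}) = 0
G(7) = mex({0, 1, 2}) = 3
G(8) = mex({0, 1, 2}) = 3
G(9) = mex({0, 2}) = 1
G(10) = mex({0, 2, 3}) = 1
G(11) = mex({0, 3}) = 1
G(12) = mex({1, 3}) = 0
G(13) = mex({0, 1, 2, 3}) = 4
G(14) = mex({0, 1, 2}) = 3
G(15) = mex({0, 1, 2}) = 3
G(16) = mex({0, 1, 2, 4}) = 3
G(17) = mex({0, 1, 3, 4}) = 2
G(18) = mex({0, 1, 3, 4}) = 2
G(19) = mex({0, 1, 3, 5}) = 2
G(20) = mex({0, 1, 2, 3, 5}) = 4
G(21) = mex({0, 1, 2, 3, 5}) = 4
G(22) = mex({1, 2, 6}) = 0
G(23) = mex({0, 1, 2, 3, 4, 6}) = 5
Therefore G(23) = 5.

5


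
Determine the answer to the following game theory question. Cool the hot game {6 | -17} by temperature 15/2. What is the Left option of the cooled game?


Original game: {6 | -17} (a switch {a | b} with a > b).
Cooling by t (for t below the temperature (a - b)/2 = 23/2) taxes each move by t: {a | b} cooled by t is {a - t | b + t}.
Cooling amount: t = 15/2
Cooled Left option: 6 - 15/2 = -3/2
Cooled Right option: -17 + 15/2 = -19/2
Cooled game: {-3/2 | -19/2}
Left option = -3/2

-3/2


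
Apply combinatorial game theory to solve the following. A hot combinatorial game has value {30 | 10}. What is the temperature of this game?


The game is {30 | 10}, a switch {a | b} with numbers a > b.
Cooling {a | b} by t gives {a - t | b + t}, which stops being hot when a - t = b + t, i.e. at t = (a - b)/2. So the temperature of a switch is (a - b)/2.
Temperature = (Left option - Right option) / 2
= (30 - (10)) / 2
= 20 / 2
= 10

10


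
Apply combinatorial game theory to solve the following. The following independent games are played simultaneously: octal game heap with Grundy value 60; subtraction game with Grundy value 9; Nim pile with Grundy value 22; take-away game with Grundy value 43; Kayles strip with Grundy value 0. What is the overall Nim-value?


By the Sprague-Grundy theorem, the Grundy value of a sum of games is the XOR of individual Grundy values.
octal game heap: Grundy value = 60. Running XOR: 0 XOR 60 = 60
subtraction game: Grundy value = 9. Running XOR: 60 XOR 9 = 53
Nim pile: Grundy value = 22. Running XOR: 53 XOR 22 = 35
take-away game: Grundy value = 43. Running XOR: 35 XOR 43 = 8
Kayles strip: Grundy value = 0. Running XOR: 8 XOR 0 = 8
The combined Grundy value is 8.

8


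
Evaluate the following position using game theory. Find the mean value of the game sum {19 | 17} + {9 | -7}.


G1 = {19 | 17}, G2 = {9 | -7}
Each is a switch {a | b} with numbers a > b; its mean value is (a + b)/2, and mean value is additive over game sums: m(G1 + G2) = m(G1) + m(G2).
Mean of G1 = (19 + (17))/2 = 36/2 = 18
Mean of G2 = (9 + (-7))/2 = 2/2 = 1
Mean of G1 + G2 = 18 + 1 = 19

19


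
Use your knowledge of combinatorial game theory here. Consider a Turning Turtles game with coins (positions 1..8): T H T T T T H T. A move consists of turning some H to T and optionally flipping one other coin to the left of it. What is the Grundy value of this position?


Coins: T H T T T T H T
Key fact: a single head at position k behaves exactly like a Nim heap of size k (turning it to T and optionally flipping a coin at j < k corresponds to moving the heap from k to j, or to 0), and heads combine as a disjunctive sum (two heads at the same place would cancel, matching j XOR j = 0). So the Nim-value is the XOR of the 1-indexed positions of the heads.
Face-up positions (1-indexed): [2, 7]
XOR 0 with 2: 0 XOR 2 = 2
XOR 2 with 7: 2 XOR 7 = 5
Nim-value = 5

5


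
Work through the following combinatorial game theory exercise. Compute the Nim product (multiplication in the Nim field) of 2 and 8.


Nim multiplication is bilinear over XOR: (u XOR v) * w = (u*w) XOR (v*w).
So we split each operand into its bit components and XOR the pairwise Nim products.
2 = 2 (as XOR of powers of 2).
8 = 8 (as XOR of powers of 2).
Using the standard Nim-product table on single bits:
  2*2 = 3,   2*4 = 8,   2*8 = 12,
  4*4 = 6,   4*8 = 11,  8*8 = 13,
and  1*x = x (identity), k*l = l*k (commutative).
Pairwise Nim products:
  2 * 8 = 12
XOR them: 12 = 12.
Result: 2 * 8 = 12 (in Nim).

12


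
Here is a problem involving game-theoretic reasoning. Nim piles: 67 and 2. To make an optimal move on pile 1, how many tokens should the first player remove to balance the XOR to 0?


Piles: 67 and 2
Current XOR: 67 XOR 2 = 65 (non-zero, so this is an N-position).
To make the XOR zero, we need to find a move that balances the piles.
For pile 1 (size 67): target = 67 XOR 65 = 2
We reduce pile 1 from 67 to 2.
Tokens removed: 67 - 2 = 65
Verification: 2 XOR 2 = 0

65


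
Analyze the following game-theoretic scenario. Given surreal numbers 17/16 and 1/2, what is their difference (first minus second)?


x = 17/16, y = 1/2
Converting to common denominator: 16
x = 17/16, y = 8/16
x - y = 17/16 - 1/2 = 9/16

9/16


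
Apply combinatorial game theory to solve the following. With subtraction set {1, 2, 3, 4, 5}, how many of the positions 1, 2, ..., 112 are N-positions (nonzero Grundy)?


Subtraction set S = {1, 2, 3, 4, 5}, so G(n) = n mod 6.
G(n) = 0 when n is a multiple of 6.
Multiples of 6 in [1, 112]: 18
N-positions (nonzero Grundy) = 112 - 18 = 94

94


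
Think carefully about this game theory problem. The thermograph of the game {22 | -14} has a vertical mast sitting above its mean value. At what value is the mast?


Game = {22 | -14}, a switch {a | b} with numbers a > b.
Its thermograph has left wall a - t and right wall b + t, which meet at t = (a - b)/2, where both equal (a + b)/2. So the mast (mean value) is at (a + b)/2.
Mean = (22 + (-14))/2 = 8/2 = 4

4


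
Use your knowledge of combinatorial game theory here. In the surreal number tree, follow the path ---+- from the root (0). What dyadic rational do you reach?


Sign expansion: ---+-
Rule: track bounds (lo, hi), initially (-inf, +inf). On '+', the current value becomes lo and we move to the simplest number in (value, hi): value + 1 if hi = +inf, otherwise the midpoint (value + hi)/2. On '-', the current value becomes hi and we move to value - 1 if lo = -inf, otherwise the midpoint (lo + value)/2.
Start at 0.
Step 1: sign = -, move left. Bounds: (-inf, 0). Value = -1
Step 2: sign = -, move left. Bounds: (-inf, -1). Value = -2
Step 3: sign = -, move left. Bounds: (-inf, -2). Value = -3
Step 4: sign = +, move right. Bounds: (-3, -2). Value = -5/2
Step 5: sign = -, move left. Bounds: (-3, -5/2). Value = -11/4
The surreal number with sign expansion ---+- is -11/4.

-11/4


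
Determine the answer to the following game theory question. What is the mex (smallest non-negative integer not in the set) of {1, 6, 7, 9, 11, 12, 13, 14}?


Set = {1, 6, 7, 9, 11, 12, 13, 14}
0 is NOT in the set. This is the mex.
mex = 0

0


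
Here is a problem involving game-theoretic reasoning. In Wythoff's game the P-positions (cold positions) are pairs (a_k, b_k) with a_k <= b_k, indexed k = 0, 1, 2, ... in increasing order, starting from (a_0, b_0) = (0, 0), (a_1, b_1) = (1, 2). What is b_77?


By Wythoff's theorem, a_k = floor(k * phi) and b_k = floor(k * phi^2) = a_k + k, where phi = (1 + sqrt(5))/2 is the golden ratio.
phi = (1 + sqrt(5))/2 = 1.618034
phi^2 = phi + 1 = 2.618034
k = 77
k * phi^2 = 77 * 2.618034 = 201.588617
b_77 = floor(k * phi^2) = 201 (check: a_77 + k = 124 + 77 = 201)

201


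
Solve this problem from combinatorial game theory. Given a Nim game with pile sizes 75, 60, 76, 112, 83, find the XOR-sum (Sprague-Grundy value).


We need the XOR (exclusive or) of all pile sizes.
After XOR-ing pile 1 (size 75): 0 XOR 75 = 75
After XOR-ing pile 2 (size 60): 75 XOR 60 = 119
After XOR-ing pile 3 (size 76): 119 XOR 76 = 59
After XOR-ing pile 4 (size 112): 59 XOR 112 = 75
After XOR-ing pile 5 (size 83): 75 XOR 83 = 24
The Nim-value of this position is 24.

24


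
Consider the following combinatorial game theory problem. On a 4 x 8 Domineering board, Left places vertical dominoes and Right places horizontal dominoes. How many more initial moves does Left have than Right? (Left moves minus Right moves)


Board is 4 x 8 (rows x cols).
Left (vertical) placements: (rows-1) * cols = 3 * 8 = 24
Right (horizontal) placements: rows * (cols-1) = 4 * 7 = 28
Advantage = Left - Right = 24 - 28 = -4

-4


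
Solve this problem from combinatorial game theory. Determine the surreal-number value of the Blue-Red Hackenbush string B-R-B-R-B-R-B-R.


Edges (from ground): B-R-B-R-B-R-B-R
By Berlekamp's sign-expansion rule, a Blue-Red Hackenbush stalk has the value of the surreal number whose sign sequence is the edge sequence with B -> + and R -> -.
Sign sequence: +-+-+-+-
Trace the sign expansion in the surreal number tree, starting from 0:
Edge 1: B (sign +) -> bounds (0, +inf), value = 1
Edge 2: R (sign -) -> bounds (0, 1), value = 1/2
Edge 3: B (sign +) -> bounds (1/2, 1), value = 3/4
Edge 4: R (sign -) -> bounds (1/2, 3/4), value = 5/8
Edge 5: B (sign +) -> bounds (5/8, 3/4), value = 11/16
Edge 6: R (sign -) -> bounds (5/8, 11/16), value = 21/32
Edge 7: B (sign +) -> bounds (21/32, 11/16), value = 43/64
Edge 8: R (sign -) -> bounds (21/32, 43/64), value = 85/128
Game value = 85/128

85/128


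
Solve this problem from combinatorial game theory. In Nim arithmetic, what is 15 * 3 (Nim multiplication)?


Nim multiplication is bilinear over XOR: (u XOR v) * w = (u*w) XOR (v*w).
So we split each operand into its bit components and XOR the pairwise Nim products.
15 = 1 + 2 + 4 + 8 (as XOR of powers of 2).
3 = 1 + 2 (as XOR of powers of 2).
Using the standard Nim-product table on single bits:
  2*2 = 3,   2*4 = 8,   2*8 = 12,
  4*4 = 6,   4*8 = 11,  8*8 = 13,
and  1*x = x (identity), k*l = l*k (commutative).
Pairwise Nim products:
  1 * 1 = 1
  1 * 2 = 2
  2 * 1 = 2
  2 * 2 = 3
  4 * 1 = 4
  4 * 2 = 8
  8 * 1 = 8
  8 * 2 = 12
XOR them: 1 XOR 2 XOR 2 XOR 3 XOR 4 XOR 8 XOR 8 XOR 12 = 10.
Result: 15 * 3 = 10 (in Nim).

10


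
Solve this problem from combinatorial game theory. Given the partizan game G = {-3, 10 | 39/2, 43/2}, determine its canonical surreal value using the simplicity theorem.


Left options: {-3, 10}, max = 10
Right options: {39/2, 43/2}, min = 39/2
All options are numbers and max(Left) < min(Right), so by the simplicity theorem the value is the simplest (earliest-born) number strictly between 10 and 39/2.
Integers 11 through 19 all lie strictly between 10 and 39/2.
Among integers, the simplest (lowest birthday = smallest |n|; 0 is born on day 0, +-n on day n) is 11.
No non-integer in the interval can be simpler: if x is a non-integer in the interval, then floor(x) or ceil(x) also lies in the interval (the interval contains an integer), and both are proper prefixes of x's sign expansion, i.e. born earlier. So the game value is 11.
Game value = 11

11


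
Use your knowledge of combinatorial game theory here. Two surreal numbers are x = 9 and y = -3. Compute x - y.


x = 9, y = -3
x - y = 9 - -3 = 12

12


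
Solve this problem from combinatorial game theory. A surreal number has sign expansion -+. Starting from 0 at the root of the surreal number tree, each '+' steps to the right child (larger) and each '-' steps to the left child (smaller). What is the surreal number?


Sign expansion: -+
Rule: track bounds (lo, hi), initially (-inf, +inf). On '+', the current value becomes lo and we move to the simplest number in (value, hi): value + 1 if hi = +inf, otherwise the midpoint (value + hi)/2. On '-', the current value becomes hi and we move to value - 1 if lo = -inf, otherwise the midpoint (lo + value)/2.
Start at 0.
Step 1: sign = -, move left. Bounds: (-inf, 0). Value = -1
Step 2: sign = +, move right. Bounds: (-1, 0). Value = -1/2
The surreal number with sign expansion -+ is -1/2.

-1/2


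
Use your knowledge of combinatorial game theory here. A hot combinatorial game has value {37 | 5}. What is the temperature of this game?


The game is {37 | 5}, a switch {a | b} with numbers a > b.
Cooling {a | b} by t gives {a - t | b + t}, which stops being hot when a - t = b + t, i.e. at t = (a - b)/2. So the temperature of a switch is (a - b)/2.
Temperature = (Left option - Right option) / 2
= (37 - (5)) / 2
= 32 / 2
= 16

16


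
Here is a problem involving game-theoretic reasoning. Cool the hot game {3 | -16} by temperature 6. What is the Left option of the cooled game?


Original game: {3 | -16} (a switch {a | b} with a > b).
Cooling by t (for t below the temperature (a - b)/2 = 19/2) taxes each move by t: {a | b} cooled by t is {a - t | b + t}.
Cooling amount: t = 6
Cooled Left option: 3 - 6 = -3
Cooled Right option: -16 + 6 = -10
Cooled game: {-3 | -10}
Left option = -3

-3


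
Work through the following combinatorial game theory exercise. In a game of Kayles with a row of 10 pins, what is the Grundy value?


Kayles: a move removes 1 or 2 adjacent pins from a contiguous row.
Removing pins from a row of k leaves two independent rows (a, b) with a + b = k - 1 (one pin) or a + b = k - 2 (two pins); an end removal gives a = 0.
By Sprague-Grundy, G(k) = mex{ G(a) XOR G(b) } over all these splits. G(0) = 0.
G(1): splits (0,0):0^0=0 -> mex({0}) = 1
G(2): splits (0,1):0^1=1 (0,0):0^0=0 -> mex({0, 1}) = 2
G(3): splits (0,2):0^2=2 (1,1):1^1=0 (0,1):0^1=1 -> mex({0, 1, 2}) = 3
G(4): splits (0,3):0^3=3 (1,2):1^2=3 (0,2):0^2=2 (1,1):1^1=0 -> mex({0, 2, 3}) = 1
G(5): splits (0,4):0^1=1 (1,3):1^3=2 (2,2):2^2=0 (0,3):0^3=3 (1,2):1^2=3 -> mex({0, 1, 2, 3}) = 4
G(6) = mex({0, 1, 2, 4}) = 3
G(7) = mex({0, 1, 3, 4, 5}) = 2
G(8) = mex({0, 2, 3, 5, 6}) = 1
G(9) = mex({0, 1, 2, 3, 6, 7}) = 4
G(10) = mex({0, 1, 3, 4, 5, 7}) = 2
Therefore G(10) = 2.

2


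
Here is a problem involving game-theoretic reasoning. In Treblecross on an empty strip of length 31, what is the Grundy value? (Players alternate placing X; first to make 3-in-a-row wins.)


Treblecross: place X on empty cells; 3-in-a-row wins.
Playing within two cells of an existing X lets the opponent win at once, so sensible play treats the cells i-2..i+2 around each X as dead. The player left with no safe cell loses, so this is a normal-play take-away game on strips of safe cells.
Placing X at cell i (0-indexed) of a strip of k safe cells leaves independent strips of sizes max(0, i-2) and max(0, k-i-3). Hence G(k) = mex{ G(max(0,i-2)) XOR G(max(0,k-i-3)) : 0 <= i < k }, with G(0) = 0.
G(1): splits (0,0):0^0=0 -> mex({0}) = 1
G(2): splits (0,0):0^0=0 -> mex({0}) = 1
G(3): splits (0,0):0^0=0 -> mex({0}) = 1
G(4): splits (0,1):0^1=1 (0,0):0^0=0 -> mex({0, 1}) = 2
G(5): splits (0,2):0^1=1 (0,1):0^1=1 (0,0):0^0=0 -> mex({0, 1}) = 2
G(6) = mex({1}) = 0
G(7) = mex({0, 1, 2}) = 3
G(8) = mex({0, 1, 2}) = 3
G(9) = mex({0, 2}) = 1
G(10) = mex({0, 2, 3}) = 1
G(11) = mex({0, 3}) = 1
G(12) = mex({1, 3}) = 0
G(13) = mex({0, 1, 2, 3}) = 4
G(14) = mex({0, 1, 2}) = 3
G(15) = mex({0, 1, 2}) = 3
G(16) = mex({0, 1, 2, 4}) = 3
G(17) = mex({0, 1, 3, 4}) = 2
G(18) = mex({0, 1, 3, 4}) = 2
G(19) = mex({0, 1, 3, 5}) = 2
G(20) = mex({0, 1, 2, 3, 5}) = 4
G(21) = mex({0, 1, 2, 3, 5}) = 4
G(22) = mex({1, 2, 6}) = 0
G(23) = mex({0, 1, 2, 3, 4, 6}) = 5
G(24) = mex({0, 1, 2, 3, 4}) = 5
G(25) = mex({0, 1, 3, 4, 7}) = 2
G(26) = mex({0, 1, 3, 4, 5, 7}) = 2
G(27) = mex({0, 1, 3, 5}) = 2
G(28) = mex({0, 1, 2, 5}) = 3
G(29) = mex({0, 1, 2, 4, 5, 6}) = 3
G(30) = mex({1, 2, 4, 6}) = 0
G(31) = mex({0, 1, 2, 3, 4, 6}) = 5
Therefore G(31) = 5.

5


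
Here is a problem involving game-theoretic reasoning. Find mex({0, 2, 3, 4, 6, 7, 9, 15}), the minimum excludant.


Set = {0, 2, 3, 4, 6, 7, 9, 15}
0 is in the set.
1 is NOT in the set. This is the mex.
mex = 1

1


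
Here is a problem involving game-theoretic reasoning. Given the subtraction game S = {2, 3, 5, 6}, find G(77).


The subtraction set is S = {2, 3, 5, 6}.
G(k) = mex{ G(k - s) : s in S, s <= k }. We compute iteratively: G(0) = 0.
G(1) = mex({}) = 0
G(2) = mex({0}) = 1
G(3) = mex({0}) = 1
G(4) = mex({0, 1}) = 2
G(5) = mex({0, 1}) = 2
G(6) = mex({0, 1, 2}) = 3
G(7) = mex({0, 1, 2}) = 3
G(8) = mex({1, 2, 3}) = 0
G(9) = mex({1, 2, 3}) = 0
G(10) = mex({0, 2, 3}) = 1
G(11) = mex({0, 2, 3}) = 1
G(12) = mex({0, 1, 3}) = 2
G(13) = mex({0, 1, 3}) = 2
Observe that G(8)..G(13) = 0, 0, 1, 1, 2, 2 repeats G(0)..G(5) = 0, 0, 1, 1, 2, 2.
For k >= max(S) = 6, G(k) is determined by the previous 6 values G(k-6)..G(k-1); a window of 6 consecutive values has recurred shifted by 8, so by induction G(k + 8) = G(k) for all k >= 0: the sequence is periodic from the start with period 8.
One period: G(0..7) = 0, 0, 1, 1, 2, 2, 3, 3.
77 mod 8 = 5, so G(77) = G(5) = 2.

2


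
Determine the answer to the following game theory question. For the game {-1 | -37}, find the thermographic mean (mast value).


Game = {-1 | -37}, a switch {a | b} with numbers a > b.
Its thermograph has left wall a - t and right wall b + t, which meet at t = (a - b)/2, where both equal (a + b)/2. So the mast (mean value) is at (a + b)/2.
Mean = (-1 + (-37))/2 = -38/2 = -19

-19


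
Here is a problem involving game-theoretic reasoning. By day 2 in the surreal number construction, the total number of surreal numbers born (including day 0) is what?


Day 0: {|} = 0 is born. Count = 1.
Day n: the number of surreal numbers born by day n is 2^(n+1) - 1.
By day 0: 2^1 - 1 = 1
By day 1: 2^2 - 1 = 3
By day 2: 2^3 - 1 = 7
By day 2: 7 surreal numbers.

7


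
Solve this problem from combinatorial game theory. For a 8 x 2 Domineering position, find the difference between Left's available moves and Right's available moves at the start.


Board is 8 x 2 (rows x cols).
Left (vertical) placements: (rows-1) * cols = 7 * 2 = 14
Right (horizontal) placements: rows * (cols-1) = 8 * 1 = 8
Advantage = Left - Right = 14 - 8 = 6

6


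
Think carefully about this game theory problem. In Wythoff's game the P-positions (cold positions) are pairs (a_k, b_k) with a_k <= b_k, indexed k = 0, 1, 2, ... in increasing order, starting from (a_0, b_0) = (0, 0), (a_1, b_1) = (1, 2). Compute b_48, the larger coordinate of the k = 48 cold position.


By Wythoff's theorem, a_k = floor(k * phi) and b_k = floor(k * phi^2) = a_k + k, where phi = (1 + sqrt(5))/2 is the golden ratio.
phi = (1 + sqrt(5))/2 = 1.618034
phi^2 = phi + 1 = 2.618034
k = 48
k * phi^2 = 48 * 2.618034 = 125.665631
b_48 = floor(k * phi^2) = 125 (check: a_48 + k = 77 + 48 = 125)

125


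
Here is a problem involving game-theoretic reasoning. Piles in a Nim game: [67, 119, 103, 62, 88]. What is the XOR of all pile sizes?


We need the XOR (exclusive or) of all pile sizes.
After XOR-ing pile 1 (size 67): 0 XOR 67 = 67
After XOR-ing pile 2 (size 119): 67 XOR 119 = 52
After XOR-ing pile 3 (size 103): 52 XOR 103 = 83
After XOR-ing pile 4 (size 62): 83 XOR 62 = 109
After XOR-ing pile 5 (size 88): 109 XOR 88 = 53
The Nim-value of this position is 53.

53


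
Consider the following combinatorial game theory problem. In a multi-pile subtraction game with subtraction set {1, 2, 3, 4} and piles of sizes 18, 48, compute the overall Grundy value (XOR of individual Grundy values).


Subtraction set: {1, 2, 3, 4}
For this subtraction set, G(n) = n mod 5 (period = max + 1 = 5).
Pile 1 (size 18): G(18) = 18 mod 5 = 3
Pile 2 (size 48): G(48) = 48 mod 5 = 3
Total Grundy value = XOR of all: 3 XOR 3 = 0

0
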